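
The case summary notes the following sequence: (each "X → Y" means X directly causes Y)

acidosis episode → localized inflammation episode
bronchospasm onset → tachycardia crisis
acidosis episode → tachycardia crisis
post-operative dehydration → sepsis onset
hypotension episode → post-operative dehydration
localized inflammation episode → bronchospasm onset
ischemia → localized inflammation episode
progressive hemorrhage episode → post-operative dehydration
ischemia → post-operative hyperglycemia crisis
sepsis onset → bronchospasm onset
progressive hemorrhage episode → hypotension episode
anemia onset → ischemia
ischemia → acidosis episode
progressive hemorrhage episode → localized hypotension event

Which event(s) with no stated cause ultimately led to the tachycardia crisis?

Tracing upstream from the tachycardia crisis: the tachycardia crisis ← the bronchospasm onset ← the sepsis onset ← the post-operative dehydration ← the progressive hemorrhage episode.
A separate upstream branch: the tachycardia crisis ← the acidosis episode ← the ischemia ← the anemia onset.
Each of those chain origins has no stated cause.

the anemia onset, the progressive hemorrhage episode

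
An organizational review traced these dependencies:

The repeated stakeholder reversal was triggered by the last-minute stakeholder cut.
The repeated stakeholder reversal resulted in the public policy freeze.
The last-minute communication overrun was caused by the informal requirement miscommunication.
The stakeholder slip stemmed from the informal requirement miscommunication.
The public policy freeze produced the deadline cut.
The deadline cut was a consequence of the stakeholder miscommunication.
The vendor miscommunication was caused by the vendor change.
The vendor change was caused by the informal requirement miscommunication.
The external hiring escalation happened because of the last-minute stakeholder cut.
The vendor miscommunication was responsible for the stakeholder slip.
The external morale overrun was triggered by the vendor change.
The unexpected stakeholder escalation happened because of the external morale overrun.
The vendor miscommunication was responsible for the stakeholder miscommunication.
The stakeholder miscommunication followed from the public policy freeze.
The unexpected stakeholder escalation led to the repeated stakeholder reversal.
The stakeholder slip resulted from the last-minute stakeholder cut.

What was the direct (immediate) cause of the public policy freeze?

Upstream contributors include the informal requirement miscommunication, the last-minute stakeholder cut, the vendor change, the external morale overrun, the unexpected stakeholder escalation, but only the repeated stakeholder reversal feeds directly into the public policy freeze.

the repeated stakeholder reversal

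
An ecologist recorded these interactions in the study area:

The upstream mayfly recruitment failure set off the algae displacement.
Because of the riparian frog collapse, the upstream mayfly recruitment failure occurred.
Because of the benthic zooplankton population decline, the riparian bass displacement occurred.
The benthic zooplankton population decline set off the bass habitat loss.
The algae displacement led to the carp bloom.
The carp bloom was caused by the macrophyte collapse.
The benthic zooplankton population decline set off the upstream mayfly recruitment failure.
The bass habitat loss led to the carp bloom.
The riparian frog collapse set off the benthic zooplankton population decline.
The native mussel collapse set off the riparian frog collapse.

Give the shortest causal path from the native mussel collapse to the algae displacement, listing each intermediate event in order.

the native mussel collapse → the riparian frog collapse
the riparian frog collapse → the upstream mayfly recruitment failure
the upstream mayfly recruitment failure → the algae displacement
Length: 3 steps.

the native mussel collapse → the riparian frog collapse → the upstream mayfly recruitment failure → the algae displacement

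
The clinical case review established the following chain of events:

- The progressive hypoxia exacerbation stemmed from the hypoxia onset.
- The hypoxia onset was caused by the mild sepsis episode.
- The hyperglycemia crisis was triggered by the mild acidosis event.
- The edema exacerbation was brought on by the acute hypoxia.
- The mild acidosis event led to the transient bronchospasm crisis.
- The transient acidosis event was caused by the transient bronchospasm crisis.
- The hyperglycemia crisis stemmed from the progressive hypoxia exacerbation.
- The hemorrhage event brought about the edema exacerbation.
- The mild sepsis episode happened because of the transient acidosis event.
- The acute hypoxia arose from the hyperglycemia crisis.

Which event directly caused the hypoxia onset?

the mild sepsis episode

Upstream contributors include the mild acidosis event, the transient bronchospasm crisis, the transient acidosis event, but only the mild sepsis episode feeds directly into the hypoxia onset.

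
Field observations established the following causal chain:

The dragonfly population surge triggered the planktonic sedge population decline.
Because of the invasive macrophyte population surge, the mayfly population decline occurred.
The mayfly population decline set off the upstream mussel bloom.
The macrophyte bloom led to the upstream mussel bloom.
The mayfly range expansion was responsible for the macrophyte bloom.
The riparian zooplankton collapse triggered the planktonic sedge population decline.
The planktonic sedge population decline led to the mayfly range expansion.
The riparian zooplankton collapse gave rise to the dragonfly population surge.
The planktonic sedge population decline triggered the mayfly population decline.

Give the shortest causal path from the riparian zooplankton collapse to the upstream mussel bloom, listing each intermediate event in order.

the riparian zooplankton collapse → the planktonic sedge population decline → the mayfly population decline → the upstream mussel bloom

the riparian zooplankton collapse → the planktonic sedge population decline
the planktonic sedge population decline → the mayfly population decline
the mayfly population decline → the upstream mussel bloom
Length: 3 steps.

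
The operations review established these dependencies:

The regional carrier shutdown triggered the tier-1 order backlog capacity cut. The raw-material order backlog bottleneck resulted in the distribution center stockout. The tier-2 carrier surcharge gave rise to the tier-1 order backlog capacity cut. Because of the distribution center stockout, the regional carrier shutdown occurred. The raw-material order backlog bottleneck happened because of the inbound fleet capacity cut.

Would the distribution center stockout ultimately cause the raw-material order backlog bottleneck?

No

The distribution center stockout leads to the regional carrier shutdown, the tier-1 order backlog capacity cut; the raw-material order backlog bottleneck is not among them.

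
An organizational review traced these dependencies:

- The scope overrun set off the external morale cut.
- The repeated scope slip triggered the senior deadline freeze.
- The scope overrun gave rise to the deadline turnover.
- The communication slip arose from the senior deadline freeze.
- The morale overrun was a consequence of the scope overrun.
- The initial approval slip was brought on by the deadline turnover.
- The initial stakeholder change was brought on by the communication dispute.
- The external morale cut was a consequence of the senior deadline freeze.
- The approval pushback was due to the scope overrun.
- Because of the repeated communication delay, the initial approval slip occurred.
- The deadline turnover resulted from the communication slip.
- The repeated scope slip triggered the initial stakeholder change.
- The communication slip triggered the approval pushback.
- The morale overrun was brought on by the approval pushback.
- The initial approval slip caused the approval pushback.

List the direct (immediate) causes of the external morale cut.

Upstream contributors include the repeated scope slip, but only the scope overrun, the senior deadline freeze feed directly into the external morale cut.

the scope overrun, the senior deadline freeze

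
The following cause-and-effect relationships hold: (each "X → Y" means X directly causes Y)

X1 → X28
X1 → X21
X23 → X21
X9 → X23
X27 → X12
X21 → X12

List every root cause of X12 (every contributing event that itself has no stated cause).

Tracing upstream from X12: X12 ← X21 ← X23 ← X9.
A separate upstream branch: X12 ← X21 ← X1.
A separate upstream branch: X12 ← X27.
Each of those chain origins has no stated cause.

X1, X27, X9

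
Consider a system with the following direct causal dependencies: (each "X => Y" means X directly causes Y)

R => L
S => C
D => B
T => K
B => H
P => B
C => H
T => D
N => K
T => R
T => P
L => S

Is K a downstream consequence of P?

No

P leads to B, H; K is not among them.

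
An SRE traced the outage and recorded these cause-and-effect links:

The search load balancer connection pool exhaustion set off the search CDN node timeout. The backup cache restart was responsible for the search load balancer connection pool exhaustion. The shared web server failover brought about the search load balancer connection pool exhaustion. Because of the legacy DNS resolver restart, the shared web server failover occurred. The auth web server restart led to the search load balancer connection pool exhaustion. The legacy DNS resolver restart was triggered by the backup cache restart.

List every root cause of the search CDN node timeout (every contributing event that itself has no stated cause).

the auth web server restart, the backup cache restart

Tracing upstream from the search CDN node timeout: the search CDN node timeout ← the search load balancer connection pool exhaustion ← the backup cache restart.
A separate upstream branch: the search CDN node timeout ← the search load balancer connection pool exhaustion ← the auth web server restart.
Each of those chain origins has no stated cause.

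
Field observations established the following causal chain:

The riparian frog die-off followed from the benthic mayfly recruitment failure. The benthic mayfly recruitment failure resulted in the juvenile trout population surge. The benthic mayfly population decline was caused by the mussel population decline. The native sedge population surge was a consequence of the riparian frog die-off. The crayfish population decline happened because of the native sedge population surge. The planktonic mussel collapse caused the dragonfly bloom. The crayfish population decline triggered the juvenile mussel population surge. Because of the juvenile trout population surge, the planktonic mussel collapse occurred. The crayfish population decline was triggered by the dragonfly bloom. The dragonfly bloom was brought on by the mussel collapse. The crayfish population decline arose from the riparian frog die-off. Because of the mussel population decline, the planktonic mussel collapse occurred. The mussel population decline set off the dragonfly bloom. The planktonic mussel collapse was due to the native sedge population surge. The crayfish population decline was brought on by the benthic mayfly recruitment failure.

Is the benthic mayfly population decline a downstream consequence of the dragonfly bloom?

The dragonfly bloom leads to the crayfish population decline, the juvenile mussel population surge; the benthic mayfly population decline is not among them.

No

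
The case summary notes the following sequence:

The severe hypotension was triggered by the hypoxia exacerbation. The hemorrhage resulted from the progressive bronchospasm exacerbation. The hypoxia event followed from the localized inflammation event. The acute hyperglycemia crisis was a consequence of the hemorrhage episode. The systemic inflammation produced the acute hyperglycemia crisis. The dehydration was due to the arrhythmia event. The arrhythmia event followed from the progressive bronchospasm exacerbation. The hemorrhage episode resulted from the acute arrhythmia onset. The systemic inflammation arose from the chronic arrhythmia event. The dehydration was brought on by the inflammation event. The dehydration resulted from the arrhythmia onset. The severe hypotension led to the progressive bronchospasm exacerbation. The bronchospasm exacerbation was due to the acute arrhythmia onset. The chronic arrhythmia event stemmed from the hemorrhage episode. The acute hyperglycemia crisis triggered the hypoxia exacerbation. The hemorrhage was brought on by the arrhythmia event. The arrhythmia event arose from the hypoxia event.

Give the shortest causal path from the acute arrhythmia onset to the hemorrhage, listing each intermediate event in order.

the acute arrhythmia onset → the hemorrhage episode → the acute hyperglycemia crisis → the hypoxia exacerbation → the severe hypotension → the progressive bronchospasm exacerbation → the hemorrhage

the acute arrhythmia onset → the hemorrhage episode
the hemorrhage episode → the acute hyperglycemia crisis
the acute hyperglycemia crisis → the hypoxia exacerbation
the hypoxia exacerbation → the severe hypotension
the severe hypotension → the progressive bronchospasm exacerbation
the progressive bronchospasm exacerbation → the hemorrhage
Length: 6 steps.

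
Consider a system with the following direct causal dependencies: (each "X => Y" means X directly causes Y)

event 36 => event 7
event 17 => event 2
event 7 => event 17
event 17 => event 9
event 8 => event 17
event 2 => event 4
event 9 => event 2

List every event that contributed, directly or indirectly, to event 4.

event 17, event 2, event 36, event 7, event 8, event 9

Immediate cause of event 4: event 2.
Further upstream: event 36, event 7, event 17, event 9, event 8.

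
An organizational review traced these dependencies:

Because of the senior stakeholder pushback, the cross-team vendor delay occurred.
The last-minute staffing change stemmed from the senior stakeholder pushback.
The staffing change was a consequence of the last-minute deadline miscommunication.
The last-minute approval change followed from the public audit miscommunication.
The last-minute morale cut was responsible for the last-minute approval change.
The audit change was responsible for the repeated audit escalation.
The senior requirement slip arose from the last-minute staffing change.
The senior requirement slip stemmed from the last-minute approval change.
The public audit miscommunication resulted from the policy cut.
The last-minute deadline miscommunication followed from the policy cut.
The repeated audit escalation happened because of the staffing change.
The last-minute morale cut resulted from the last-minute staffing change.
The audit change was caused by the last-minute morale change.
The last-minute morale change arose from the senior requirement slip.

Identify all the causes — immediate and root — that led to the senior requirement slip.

the last-minute approval change, the last-minute morale cut, the last-minute staffing change, the policy cut, the public audit miscommunication, the senior stakeholder pushback

Immediate causes of the senior requirement slip: the last-minute staffing change, the last-minute approval change.
Further upstream: the senior stakeholder pushback, the policy cut, the last-minute morale cut, the public audit miscommunication.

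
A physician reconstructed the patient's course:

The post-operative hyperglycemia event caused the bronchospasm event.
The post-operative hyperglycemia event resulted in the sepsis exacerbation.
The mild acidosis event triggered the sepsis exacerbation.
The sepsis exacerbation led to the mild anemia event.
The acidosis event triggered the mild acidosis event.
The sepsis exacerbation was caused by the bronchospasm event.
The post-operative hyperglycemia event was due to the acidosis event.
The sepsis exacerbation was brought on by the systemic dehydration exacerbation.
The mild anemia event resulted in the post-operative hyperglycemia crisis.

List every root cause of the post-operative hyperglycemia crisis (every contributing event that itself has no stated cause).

the acidosis event, the systemic dehydration exacerbation

Tracing upstream from the post-operative hyperglycemia crisis: the post-operative hyperglycemia crisis ← the mild anemia event ← the sepsis exacerbation ← the post-operative hyperglycemia event ← the acidosis event.
A separate upstream branch: the post-operative hyperglycemia crisis ← the mild anemia event ← the sepsis exacerbation ← the systemic dehydration exacerbation.
Each of those chain origins has no stated cause.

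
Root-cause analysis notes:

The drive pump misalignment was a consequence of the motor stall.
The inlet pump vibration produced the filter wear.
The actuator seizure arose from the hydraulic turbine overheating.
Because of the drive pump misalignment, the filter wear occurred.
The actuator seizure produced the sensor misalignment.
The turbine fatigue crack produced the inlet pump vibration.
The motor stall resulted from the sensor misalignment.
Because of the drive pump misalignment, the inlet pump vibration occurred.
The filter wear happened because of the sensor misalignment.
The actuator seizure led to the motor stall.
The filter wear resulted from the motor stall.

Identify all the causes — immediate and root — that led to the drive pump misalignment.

the actuator seizure, the hydraulic turbine overheating, the motor stall, the sensor misalignment

Immediate cause of the drive pump misalignment: the motor stall.
Further upstream: the hydraulic turbine overheating, the actuator seizure, the sensor misalignment.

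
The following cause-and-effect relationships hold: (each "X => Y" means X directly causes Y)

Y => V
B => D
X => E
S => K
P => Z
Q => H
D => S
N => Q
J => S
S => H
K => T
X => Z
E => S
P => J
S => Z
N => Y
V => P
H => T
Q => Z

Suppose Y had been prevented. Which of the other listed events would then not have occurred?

J, P, V

Downstream of Y: V, P, J, S, H, Z, K, T.
Of those, still caused via another path: S, H, Z, K, T.
The remainder have no surviving cause.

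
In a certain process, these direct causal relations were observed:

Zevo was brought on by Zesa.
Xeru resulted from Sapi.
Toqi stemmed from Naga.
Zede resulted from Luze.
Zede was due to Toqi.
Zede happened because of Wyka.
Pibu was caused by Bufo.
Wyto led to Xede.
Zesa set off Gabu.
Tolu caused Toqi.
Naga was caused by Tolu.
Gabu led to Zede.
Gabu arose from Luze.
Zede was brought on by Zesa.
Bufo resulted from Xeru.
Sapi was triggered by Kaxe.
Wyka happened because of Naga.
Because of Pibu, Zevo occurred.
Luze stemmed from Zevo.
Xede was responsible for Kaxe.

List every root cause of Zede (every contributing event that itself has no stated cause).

Tracing upstream from Zede: Zede ← Toqi ← Tolu.
A separate upstream branch: Zede ← Luze ← Zevo ← Pibu ← Bufo ← Xeru ← Sapi ← Kaxe ← Xede ← Wyto.
A separate upstream branch: Zede ← Zesa.
Each of those chain origins has no stated cause.

Tolu, Wyto, Zesa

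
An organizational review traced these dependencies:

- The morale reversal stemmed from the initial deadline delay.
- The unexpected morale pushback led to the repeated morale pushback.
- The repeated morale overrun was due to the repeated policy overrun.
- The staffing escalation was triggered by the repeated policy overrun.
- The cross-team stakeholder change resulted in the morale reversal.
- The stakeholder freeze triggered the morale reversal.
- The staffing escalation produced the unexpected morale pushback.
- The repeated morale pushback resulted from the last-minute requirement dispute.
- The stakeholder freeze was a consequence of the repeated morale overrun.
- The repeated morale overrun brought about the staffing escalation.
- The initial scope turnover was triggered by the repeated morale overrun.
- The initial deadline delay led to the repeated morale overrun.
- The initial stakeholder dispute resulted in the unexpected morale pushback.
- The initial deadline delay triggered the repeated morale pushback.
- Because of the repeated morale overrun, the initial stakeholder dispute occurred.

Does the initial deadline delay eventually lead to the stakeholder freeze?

Yes

There is a causal chain: the initial deadline delay → the repeated morale overrun → the stakeholder freeze.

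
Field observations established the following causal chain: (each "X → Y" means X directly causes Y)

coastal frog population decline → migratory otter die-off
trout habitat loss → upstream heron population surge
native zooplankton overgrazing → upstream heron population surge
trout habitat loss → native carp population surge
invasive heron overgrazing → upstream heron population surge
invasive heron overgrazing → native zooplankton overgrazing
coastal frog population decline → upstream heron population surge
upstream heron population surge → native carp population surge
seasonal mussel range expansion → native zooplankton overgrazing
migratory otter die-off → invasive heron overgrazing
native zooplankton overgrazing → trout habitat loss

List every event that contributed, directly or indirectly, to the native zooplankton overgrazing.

Immediate causes of the native zooplankton overgrazing: the invasive heron overgrazing, the seasonal mussel range expansion.
Further upstream: the coastal frog population decline, the migratory otter die-off.

the coastal frog population decline, the invasive heron overgrazing, the migratory otter die-off, the seasonal mussel range expansion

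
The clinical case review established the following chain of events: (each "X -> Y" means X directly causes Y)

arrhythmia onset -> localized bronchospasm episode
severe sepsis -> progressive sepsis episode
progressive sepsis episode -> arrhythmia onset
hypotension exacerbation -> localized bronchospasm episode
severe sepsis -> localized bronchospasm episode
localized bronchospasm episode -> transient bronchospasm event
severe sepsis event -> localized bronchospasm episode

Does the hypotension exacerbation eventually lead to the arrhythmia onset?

No

The hypotension exacerbation leads to the localized bronchospasm episode, the transient bronchospasm event; the arrhythmia onset is not among them.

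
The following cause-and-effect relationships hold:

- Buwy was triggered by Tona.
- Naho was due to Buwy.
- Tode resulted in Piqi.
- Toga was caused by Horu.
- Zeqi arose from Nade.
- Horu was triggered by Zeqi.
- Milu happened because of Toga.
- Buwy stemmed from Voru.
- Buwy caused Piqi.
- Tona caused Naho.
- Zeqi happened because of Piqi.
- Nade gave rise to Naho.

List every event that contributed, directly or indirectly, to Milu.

Immediate cause of Milu: Toga.
Further upstream: Tode, Tona, Voru, Buwy, Piqi, Nade, Zeqi, Horu.

Buwy, Horu, Nade, Piqi, Tode, Toga, Tona, Voru, Zeqi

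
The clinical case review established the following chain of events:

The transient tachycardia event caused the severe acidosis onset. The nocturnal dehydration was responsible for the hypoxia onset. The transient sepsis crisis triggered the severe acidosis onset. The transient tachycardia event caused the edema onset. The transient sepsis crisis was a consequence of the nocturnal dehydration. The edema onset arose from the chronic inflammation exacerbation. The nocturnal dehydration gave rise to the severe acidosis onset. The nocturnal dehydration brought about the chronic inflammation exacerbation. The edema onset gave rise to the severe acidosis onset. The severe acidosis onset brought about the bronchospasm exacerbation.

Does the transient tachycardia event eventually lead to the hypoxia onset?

No

The transient tachycardia event leads to the edema onset, the severe acidosis onset, the bronchospasm exacerbation; the hypoxia onset is not among them.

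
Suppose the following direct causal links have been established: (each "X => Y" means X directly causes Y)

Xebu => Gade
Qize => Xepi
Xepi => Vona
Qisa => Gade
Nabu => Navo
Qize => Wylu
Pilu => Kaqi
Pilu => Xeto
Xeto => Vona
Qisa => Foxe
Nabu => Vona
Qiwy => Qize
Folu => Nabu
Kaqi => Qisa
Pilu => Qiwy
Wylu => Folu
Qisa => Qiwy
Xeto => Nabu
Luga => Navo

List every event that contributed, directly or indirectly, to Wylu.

Kaqi, Pilu, Qisa, Qiwy, Qize

Immediate cause of Wylu: Qize.
Further upstream: Pilu, Kaqi, Qisa, Qiwy.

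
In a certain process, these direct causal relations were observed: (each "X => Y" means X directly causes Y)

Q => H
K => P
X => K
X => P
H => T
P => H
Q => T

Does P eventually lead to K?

P leads to H, T; K is not among them.

No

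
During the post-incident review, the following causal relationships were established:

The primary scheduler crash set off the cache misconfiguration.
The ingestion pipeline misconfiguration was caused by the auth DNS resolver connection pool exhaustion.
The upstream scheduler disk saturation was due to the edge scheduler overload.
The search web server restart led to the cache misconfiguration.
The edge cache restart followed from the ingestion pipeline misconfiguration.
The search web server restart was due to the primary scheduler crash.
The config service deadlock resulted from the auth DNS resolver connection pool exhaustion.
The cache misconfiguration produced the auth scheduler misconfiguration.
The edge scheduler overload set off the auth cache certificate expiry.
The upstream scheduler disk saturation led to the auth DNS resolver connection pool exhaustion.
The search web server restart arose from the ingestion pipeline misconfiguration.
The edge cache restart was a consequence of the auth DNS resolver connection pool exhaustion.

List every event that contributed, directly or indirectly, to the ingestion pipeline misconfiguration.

the auth DNS resolver connection pool exhaustion, the edge scheduler overload, the upstream scheduler disk saturation

Immediate cause of the ingestion pipeline misconfiguration: the auth DNS resolver connection pool exhaustion.
Further upstream: the edge scheduler overload, the upstream scheduler disk saturation.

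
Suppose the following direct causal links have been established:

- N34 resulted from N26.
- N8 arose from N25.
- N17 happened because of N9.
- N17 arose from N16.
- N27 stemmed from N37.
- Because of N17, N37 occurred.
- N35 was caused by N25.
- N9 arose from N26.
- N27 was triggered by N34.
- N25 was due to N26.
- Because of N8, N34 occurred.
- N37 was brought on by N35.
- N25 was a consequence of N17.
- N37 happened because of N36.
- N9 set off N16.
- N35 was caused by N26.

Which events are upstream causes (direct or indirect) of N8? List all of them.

N16, N17, N25, N26, N9

Immediate cause of N8: N25.
Further upstream: N26, N9, N16, N17.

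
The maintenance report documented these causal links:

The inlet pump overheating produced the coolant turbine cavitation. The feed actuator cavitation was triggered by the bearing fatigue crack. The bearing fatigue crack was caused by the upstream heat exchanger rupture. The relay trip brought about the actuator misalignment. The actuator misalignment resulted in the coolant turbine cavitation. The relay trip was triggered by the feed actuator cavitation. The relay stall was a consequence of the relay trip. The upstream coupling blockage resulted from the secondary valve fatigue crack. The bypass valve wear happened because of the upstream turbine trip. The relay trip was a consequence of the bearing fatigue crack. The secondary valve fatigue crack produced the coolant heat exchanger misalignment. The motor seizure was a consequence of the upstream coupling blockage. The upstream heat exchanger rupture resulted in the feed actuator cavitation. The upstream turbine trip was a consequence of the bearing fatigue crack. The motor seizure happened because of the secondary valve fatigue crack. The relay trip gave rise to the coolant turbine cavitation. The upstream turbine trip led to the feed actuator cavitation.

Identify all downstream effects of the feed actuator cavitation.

Direct effects: the relay trip.
2 steps out: the actuator misalignment, the relay stall, the coolant turbine cavitation.
Not reachable from it: the upstream heat exchanger rupture, the secondary valve fatigue crack, the bearing fatigue crack, the coolant heat exchanger misalignment, the upstream turbine trip, the upstream coupling blockage, the bypass valve wear, the motor seizure, the inlet pump overheating.

the actuator misalignment, the coolant turbine cavitation, the relay stall, the relay trip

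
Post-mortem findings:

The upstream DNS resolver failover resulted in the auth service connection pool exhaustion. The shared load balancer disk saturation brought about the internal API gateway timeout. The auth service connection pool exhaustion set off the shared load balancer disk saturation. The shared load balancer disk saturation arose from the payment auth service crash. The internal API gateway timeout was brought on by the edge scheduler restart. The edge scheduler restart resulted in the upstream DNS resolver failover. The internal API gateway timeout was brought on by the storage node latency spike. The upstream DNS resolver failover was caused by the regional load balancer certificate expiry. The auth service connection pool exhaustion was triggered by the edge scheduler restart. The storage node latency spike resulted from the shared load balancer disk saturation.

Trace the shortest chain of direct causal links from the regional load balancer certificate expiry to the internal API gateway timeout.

the regional load balancer certificate expiry → the upstream DNS resolver failover
the upstream DNS resolver failover → the auth service connection pool exhaustion
the auth service connection pool exhaustion → the shared load balancer disk saturation
the shared load balancer disk saturation → the internal API gateway timeout
Length: 4 steps.

the regional load balancer certificate expiry → the upstream DNS resolver failover → the auth service connection pool exhaustion → the shared load balancer disk saturation → the internal API gateway timeout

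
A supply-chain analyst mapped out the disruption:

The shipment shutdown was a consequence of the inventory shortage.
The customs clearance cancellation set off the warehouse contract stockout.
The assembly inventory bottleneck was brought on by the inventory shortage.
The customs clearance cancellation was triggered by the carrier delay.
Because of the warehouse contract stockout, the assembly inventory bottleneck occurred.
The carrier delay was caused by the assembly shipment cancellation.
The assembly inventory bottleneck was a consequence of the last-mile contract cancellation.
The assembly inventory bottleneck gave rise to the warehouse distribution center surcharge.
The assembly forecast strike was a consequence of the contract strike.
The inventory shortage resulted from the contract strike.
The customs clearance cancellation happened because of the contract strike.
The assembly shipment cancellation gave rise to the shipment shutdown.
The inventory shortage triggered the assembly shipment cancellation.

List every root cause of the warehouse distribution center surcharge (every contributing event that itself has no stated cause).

the contract strike, the last-mile contract cancellation

Tracing upstream from the warehouse distribution center surcharge: the warehouse distribution center surcharge ← the assembly inventory bottleneck ← the inventory shortage ← the contract strike.
A separate upstream branch: the warehouse distribution center surcharge ← the assembly inventory bottleneck ← the last-mile contract cancellation.
Each of those chain origins has no stated cause.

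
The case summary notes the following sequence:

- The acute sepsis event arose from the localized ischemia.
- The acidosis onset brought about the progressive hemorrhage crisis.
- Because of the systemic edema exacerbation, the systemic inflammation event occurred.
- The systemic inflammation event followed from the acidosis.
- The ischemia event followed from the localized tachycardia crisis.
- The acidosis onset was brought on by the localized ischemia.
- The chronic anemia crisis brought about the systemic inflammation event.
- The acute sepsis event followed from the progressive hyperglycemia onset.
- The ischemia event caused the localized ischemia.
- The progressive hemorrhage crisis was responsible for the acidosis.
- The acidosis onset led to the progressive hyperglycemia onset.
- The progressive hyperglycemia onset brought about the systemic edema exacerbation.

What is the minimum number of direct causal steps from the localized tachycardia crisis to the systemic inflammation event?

6

Shortest chain: the localized tachycardia crisis → the ischemia event → the localized ischemia → the acidosis onset → the progressive hyperglycemia onset → the systemic edema exacerbation → the systemic inflammation event.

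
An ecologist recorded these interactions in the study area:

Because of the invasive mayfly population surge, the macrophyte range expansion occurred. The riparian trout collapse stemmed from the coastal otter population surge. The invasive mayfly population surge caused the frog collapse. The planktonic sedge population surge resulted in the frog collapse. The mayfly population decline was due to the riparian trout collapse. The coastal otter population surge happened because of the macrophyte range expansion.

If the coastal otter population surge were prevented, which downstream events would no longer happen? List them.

the mayfly population decline, the riparian trout collapse

Downstream of the coastal otter population surge: the riparian trout collapse, the mayfly population decline.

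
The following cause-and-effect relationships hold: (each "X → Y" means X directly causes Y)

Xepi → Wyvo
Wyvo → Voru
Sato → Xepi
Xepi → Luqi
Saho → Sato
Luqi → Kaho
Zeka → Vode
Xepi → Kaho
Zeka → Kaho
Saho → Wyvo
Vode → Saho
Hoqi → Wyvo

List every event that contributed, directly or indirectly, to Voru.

Immediate cause of Voru: Wyvo.
Further upstream: Zeka, Vode, Saho, Sato, Xepi, Hoqi.

Hoqi, Saho, Sato, Vode, Wyvo, Xepi, Zeka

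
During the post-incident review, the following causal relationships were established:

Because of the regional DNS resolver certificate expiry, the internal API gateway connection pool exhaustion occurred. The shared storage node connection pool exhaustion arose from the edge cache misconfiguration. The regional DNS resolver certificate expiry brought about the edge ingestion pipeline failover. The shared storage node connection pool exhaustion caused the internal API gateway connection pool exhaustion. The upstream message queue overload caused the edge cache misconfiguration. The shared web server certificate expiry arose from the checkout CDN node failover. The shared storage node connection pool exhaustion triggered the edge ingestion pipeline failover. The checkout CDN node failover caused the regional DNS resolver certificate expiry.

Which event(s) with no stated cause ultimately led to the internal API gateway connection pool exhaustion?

Tracing upstream from the internal API gateway connection pool exhaustion: the internal API gateway connection pool exhaustion ← the shared storage node connection pool exhaustion ← the edge cache misconfiguration ← the upstream message queue overload.
A separate upstream branch: the internal API gateway connection pool exhaustion ← the regional DNS resolver certificate expiry ← the checkout CDN node failover.
Each of those chain origins has no stated cause.

the checkout CDN node failover, the upstream message queue overload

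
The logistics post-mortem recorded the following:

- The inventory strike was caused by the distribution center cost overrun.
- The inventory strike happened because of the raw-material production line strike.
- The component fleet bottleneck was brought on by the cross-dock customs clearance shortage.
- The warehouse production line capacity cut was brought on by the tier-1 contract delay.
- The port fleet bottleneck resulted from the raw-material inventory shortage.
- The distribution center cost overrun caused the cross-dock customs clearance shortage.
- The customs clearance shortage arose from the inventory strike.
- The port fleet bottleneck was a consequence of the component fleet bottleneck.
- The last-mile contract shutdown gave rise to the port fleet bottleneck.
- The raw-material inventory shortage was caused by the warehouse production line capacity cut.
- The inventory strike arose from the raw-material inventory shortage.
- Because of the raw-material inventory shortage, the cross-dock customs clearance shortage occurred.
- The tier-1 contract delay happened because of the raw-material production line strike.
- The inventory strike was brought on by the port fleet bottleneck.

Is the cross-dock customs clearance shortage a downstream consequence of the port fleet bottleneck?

No

The port fleet bottleneck leads to the inventory strike, the customs clearance shortage; the cross-dock customs clearance shortage is not among them.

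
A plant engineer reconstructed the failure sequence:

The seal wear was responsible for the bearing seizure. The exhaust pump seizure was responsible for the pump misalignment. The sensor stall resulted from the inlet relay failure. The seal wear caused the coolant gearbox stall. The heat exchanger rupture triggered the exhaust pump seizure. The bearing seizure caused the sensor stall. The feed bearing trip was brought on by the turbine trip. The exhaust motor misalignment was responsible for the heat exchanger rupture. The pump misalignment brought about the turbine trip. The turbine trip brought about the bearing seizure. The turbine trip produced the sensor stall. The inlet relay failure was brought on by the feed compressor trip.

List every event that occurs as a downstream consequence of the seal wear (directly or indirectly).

Direct effects: the coolant gearbox stall, the bearing seizure.
2 steps out: the sensor stall.
Not reachable from it: the exhaust motor misalignment, the heat exchanger rupture, the exhaust pump seizure, the feed compressor trip, the pump misalignment, the turbine trip, the feed bearing trip, the inlet relay failure.

the bearing seizure, the coolant gearbox stall, the sensor stall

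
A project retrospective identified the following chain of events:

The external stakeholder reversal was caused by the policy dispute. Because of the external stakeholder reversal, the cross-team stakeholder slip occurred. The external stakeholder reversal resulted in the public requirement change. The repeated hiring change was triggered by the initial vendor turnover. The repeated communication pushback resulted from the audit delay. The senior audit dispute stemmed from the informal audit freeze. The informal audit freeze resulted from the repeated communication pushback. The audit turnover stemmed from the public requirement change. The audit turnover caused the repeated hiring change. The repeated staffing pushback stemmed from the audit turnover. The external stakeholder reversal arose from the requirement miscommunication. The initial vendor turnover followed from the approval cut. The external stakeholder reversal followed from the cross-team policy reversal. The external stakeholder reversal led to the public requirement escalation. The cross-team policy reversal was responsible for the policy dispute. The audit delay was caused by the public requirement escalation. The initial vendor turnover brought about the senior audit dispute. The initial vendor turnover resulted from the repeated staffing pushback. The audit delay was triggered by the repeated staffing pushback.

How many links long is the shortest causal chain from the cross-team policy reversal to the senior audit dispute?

6

Shortest chain: the cross-team policy reversal → the external stakeholder reversal → the public requirement change → the audit turnover → the repeated staffing pushback → the initial vendor turnover → the senior audit dispute.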